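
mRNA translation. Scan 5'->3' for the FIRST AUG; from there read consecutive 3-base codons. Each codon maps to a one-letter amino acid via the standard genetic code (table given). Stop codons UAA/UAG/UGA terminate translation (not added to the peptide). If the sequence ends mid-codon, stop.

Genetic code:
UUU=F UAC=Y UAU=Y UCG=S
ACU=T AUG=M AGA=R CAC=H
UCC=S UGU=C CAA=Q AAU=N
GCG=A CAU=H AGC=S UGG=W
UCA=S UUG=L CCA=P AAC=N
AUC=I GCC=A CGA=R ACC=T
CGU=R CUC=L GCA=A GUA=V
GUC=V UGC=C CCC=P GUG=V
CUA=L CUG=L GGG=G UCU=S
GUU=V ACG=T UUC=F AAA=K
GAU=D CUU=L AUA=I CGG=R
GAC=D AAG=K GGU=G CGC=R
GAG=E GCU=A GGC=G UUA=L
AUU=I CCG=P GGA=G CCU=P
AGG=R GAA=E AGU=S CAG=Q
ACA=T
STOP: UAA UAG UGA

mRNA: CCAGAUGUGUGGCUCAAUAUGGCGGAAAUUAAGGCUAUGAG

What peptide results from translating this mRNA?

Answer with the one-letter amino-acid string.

start AUG at pos 4
pos 4: AUG -> M; peptide=M
pos 7: UGU -> C; peptide=MC
pos 10: GGC -> G; peptide=MCG
pos 13: UCA -> S; peptide=MCGS
pos 16: AUA -> I; peptide=MCGSI
pos 19: UGG -> W; peptide=MCGSIW
pos 22: CGG -> R; peptide=MCGSIWR
pos 25: AAA -> K; peptide=MCGSIWRK
pos 28: UUA -> L; peptide=MCGSIWRKL
pos 31: AGG -> R; peptide=MCGSIWRKLR
pos 34: CUA -> L; peptide=MCGSIWRKLRL
pos 37: UGA -> STOP

Answer: MCGSIWRKLRL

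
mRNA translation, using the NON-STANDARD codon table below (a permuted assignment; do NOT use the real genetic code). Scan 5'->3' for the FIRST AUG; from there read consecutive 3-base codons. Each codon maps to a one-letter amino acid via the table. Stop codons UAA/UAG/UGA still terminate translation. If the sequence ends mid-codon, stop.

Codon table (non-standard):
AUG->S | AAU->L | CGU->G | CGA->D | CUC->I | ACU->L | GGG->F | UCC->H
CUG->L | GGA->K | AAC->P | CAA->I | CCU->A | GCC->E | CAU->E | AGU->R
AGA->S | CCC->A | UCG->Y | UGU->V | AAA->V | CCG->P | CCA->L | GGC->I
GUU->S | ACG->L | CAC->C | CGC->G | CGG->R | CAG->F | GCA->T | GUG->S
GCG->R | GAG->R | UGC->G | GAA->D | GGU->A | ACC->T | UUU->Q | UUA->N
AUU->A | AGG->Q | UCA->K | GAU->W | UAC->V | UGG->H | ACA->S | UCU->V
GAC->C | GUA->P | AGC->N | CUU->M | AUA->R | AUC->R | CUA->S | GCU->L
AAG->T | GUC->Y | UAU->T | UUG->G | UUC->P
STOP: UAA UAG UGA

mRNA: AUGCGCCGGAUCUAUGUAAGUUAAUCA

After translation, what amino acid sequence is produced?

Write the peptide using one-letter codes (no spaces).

Answer: SGRRTPR

Derivation:
start AUG at pos 0
pos 0: AUG -> S; peptide=S
pos 3: CGC -> G; peptide=SG
pos 6: CGG -> R; peptide=SGR
pos 9: AUC -> R; peptide=SGRR
pos 12: UAU -> T; peptide=SGRRT
pos 15: GUA -> P; peptide=SGRRTP
pos 18: AGU -> R; peptide=SGRRTPR
pos 21: UAA -> STOP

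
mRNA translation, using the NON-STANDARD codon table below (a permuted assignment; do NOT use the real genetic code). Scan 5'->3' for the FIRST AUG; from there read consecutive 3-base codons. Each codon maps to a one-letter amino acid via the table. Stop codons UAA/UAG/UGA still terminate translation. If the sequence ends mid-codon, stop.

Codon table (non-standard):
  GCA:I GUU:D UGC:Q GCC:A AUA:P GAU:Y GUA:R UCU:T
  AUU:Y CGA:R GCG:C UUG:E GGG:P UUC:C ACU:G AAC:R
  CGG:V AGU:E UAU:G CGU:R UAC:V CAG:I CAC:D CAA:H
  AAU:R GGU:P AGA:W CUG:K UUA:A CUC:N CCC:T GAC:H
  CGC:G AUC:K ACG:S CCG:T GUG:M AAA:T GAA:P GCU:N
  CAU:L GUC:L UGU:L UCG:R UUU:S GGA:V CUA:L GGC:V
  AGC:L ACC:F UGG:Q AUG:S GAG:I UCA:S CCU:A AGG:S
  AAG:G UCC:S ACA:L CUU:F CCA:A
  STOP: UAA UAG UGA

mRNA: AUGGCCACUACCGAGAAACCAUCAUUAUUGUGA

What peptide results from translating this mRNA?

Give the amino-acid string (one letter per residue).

Answer: SAGFITASAE

Derivation:
start AUG at pos 0
pos 0: AUG -> S; peptide=S
pos 3: GCC -> A; peptide=SA
pos 6: ACU -> G; peptide=SAG
pos 9: ACC -> F; peptide=SAGF
pos 12: GAG -> I; peptide=SAGFI
pos 15: AAA -> T; peptide=SAGFIT
pos 18: CCA -> A; peptide=SAGFITA
pos 21: UCA -> S; peptide=SAGFITAS
pos 24: UUA -> A; peptide=SAGFITASA
pos 27: UUG -> E; peptide=SAGFITASAE
pos 30: UGA -> STOP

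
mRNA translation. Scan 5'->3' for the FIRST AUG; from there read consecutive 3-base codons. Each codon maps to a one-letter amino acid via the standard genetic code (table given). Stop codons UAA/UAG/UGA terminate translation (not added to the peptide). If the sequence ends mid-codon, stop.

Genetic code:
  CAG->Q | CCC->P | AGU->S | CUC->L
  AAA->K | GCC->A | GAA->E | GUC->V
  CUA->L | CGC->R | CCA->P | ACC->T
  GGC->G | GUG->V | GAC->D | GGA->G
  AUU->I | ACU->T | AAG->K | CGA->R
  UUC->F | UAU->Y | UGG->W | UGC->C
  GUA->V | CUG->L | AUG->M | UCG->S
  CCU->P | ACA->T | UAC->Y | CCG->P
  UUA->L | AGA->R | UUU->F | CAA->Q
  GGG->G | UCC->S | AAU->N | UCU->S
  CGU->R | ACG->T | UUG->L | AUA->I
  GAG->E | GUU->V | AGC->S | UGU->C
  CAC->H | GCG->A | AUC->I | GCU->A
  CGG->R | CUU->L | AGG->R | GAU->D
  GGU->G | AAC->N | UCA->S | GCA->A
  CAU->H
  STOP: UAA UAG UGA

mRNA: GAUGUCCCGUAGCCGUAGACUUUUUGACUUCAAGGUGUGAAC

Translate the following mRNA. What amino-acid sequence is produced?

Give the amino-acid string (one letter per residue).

Answer: MSRSRRLFDFKV

Derivation:
start AUG at pos 1
pos 1: AUG -> M; peptide=M
pos 4: UCC -> S; peptide=MS
pos 7: CGU -> R; peptide=MSR
pos 10: AGC -> S; peptide=MSRS
pos 13: CGU -> R; peptide=MSRSR
pos 16: AGA -> R; peptide=MSRSRR
pos 19: CUU -> L; peptide=MSRSRRL
pos 22: UUU -> F; peptide=MSRSRRLF
pos 25: GAC -> D; peptide=MSRSRRLFD
pos 28: UUC -> F; peptide=MSRSRRLFDF
pos 31: AAG -> K; peptide=MSRSRRLFDFK
pos 34: GUG -> V; peptide=MSRSRRLFDFKV
pos 37: UGA -> STOP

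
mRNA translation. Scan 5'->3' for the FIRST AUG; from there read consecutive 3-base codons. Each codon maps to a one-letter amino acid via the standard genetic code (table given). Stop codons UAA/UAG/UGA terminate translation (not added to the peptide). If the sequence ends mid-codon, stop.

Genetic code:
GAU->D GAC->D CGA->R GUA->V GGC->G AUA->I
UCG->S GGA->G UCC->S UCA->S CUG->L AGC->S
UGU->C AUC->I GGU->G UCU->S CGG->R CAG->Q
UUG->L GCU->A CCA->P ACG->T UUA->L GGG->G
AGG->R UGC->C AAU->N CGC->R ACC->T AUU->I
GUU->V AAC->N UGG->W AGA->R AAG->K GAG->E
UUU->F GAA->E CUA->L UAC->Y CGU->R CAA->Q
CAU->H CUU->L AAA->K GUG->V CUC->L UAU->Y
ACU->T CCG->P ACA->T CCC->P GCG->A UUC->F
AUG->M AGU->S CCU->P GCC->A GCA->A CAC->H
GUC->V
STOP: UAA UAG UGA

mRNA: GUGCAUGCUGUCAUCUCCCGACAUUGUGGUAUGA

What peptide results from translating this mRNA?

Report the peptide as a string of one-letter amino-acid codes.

Answer: MLSSPDIVV

Derivation:
start AUG at pos 4
pos 4: AUG -> M; peptide=M
pos 7: CUG -> L; peptide=ML
pos 10: UCA -> S; peptide=MLS
pos 13: UCU -> S; peptide=MLSS
pos 16: CCC -> P; peptide=MLSSP
pos 19: GAC -> D; peptide=MLSSPD
pos 22: AUU -> I; peptide=MLSSPDI
pos 25: GUG -> V; peptide=MLSSPDIV
pos 28: GUA -> V; peptide=MLSSPDIVV
pos 31: UGA -> STOP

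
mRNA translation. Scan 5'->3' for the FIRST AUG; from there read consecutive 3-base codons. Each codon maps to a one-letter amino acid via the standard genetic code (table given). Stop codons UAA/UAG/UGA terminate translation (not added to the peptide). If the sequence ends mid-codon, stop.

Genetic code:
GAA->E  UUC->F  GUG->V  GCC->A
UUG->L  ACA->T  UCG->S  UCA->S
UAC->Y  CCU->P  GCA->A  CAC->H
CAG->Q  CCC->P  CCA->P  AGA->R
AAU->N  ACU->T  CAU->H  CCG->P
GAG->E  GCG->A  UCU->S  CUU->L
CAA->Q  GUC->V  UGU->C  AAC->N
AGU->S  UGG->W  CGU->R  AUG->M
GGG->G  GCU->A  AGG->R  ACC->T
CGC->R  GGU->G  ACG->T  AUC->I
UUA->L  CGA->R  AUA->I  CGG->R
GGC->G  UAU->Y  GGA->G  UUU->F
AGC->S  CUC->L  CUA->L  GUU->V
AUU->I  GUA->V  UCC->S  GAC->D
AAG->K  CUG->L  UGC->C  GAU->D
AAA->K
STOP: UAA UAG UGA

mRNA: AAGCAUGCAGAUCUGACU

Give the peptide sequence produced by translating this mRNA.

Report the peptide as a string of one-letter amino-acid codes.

Answer: MQI

Derivation:
start AUG at pos 4
pos 4: AUG -> M; peptide=M
pos 7: CAG -> Q; peptide=MQ
pos 10: AUC -> I; peptide=MQI
pos 13: UGA -> STOP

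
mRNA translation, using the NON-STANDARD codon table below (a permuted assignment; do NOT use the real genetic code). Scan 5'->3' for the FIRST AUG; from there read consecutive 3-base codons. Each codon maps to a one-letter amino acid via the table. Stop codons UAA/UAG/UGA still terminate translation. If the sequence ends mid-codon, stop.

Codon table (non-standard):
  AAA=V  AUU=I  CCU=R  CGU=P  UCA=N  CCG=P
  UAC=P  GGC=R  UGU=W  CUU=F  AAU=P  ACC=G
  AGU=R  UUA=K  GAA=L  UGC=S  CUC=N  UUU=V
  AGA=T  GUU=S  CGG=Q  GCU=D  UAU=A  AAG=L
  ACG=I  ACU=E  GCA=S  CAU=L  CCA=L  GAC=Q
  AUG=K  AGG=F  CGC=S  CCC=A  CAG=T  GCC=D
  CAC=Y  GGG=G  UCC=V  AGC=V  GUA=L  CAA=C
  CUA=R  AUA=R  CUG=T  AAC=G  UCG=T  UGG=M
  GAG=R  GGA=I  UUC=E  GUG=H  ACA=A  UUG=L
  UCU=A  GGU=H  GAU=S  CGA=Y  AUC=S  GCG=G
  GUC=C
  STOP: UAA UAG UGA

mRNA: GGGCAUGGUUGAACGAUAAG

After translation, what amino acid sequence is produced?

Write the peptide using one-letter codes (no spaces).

start AUG at pos 4
pos 4: AUG -> K; peptide=K
pos 7: GUU -> S; peptide=KS
pos 10: GAA -> L; peptide=KSL
pos 13: CGA -> Y; peptide=KSLY
pos 16: UAA -> STOP

Answer: KSLY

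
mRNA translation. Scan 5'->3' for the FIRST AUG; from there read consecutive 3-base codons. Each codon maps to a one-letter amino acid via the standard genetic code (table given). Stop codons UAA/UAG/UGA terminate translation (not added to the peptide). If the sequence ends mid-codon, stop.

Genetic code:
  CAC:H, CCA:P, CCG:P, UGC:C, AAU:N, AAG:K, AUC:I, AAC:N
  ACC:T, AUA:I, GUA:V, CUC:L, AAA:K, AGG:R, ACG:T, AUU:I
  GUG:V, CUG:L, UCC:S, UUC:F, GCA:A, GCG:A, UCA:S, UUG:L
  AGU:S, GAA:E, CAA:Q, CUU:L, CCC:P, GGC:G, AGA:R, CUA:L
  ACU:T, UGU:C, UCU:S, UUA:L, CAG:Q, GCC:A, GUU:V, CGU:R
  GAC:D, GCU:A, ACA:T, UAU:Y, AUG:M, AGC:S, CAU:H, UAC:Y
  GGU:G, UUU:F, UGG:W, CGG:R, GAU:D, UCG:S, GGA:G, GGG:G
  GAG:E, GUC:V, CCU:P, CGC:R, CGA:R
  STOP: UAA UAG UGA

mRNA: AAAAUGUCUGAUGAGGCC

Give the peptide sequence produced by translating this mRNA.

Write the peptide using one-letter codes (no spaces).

Answer: MSDEA

Derivation:
start AUG at pos 3
pos 3: AUG -> M; peptide=M
pos 6: UCU -> S; peptide=MS
pos 9: GAU -> D; peptide=MSD
pos 12: GAG -> E; peptide=MSDE
pos 15: GCC -> A; peptide=MSDEA
pos 18: only 0 nt remain (<3), stop (end of mRNA)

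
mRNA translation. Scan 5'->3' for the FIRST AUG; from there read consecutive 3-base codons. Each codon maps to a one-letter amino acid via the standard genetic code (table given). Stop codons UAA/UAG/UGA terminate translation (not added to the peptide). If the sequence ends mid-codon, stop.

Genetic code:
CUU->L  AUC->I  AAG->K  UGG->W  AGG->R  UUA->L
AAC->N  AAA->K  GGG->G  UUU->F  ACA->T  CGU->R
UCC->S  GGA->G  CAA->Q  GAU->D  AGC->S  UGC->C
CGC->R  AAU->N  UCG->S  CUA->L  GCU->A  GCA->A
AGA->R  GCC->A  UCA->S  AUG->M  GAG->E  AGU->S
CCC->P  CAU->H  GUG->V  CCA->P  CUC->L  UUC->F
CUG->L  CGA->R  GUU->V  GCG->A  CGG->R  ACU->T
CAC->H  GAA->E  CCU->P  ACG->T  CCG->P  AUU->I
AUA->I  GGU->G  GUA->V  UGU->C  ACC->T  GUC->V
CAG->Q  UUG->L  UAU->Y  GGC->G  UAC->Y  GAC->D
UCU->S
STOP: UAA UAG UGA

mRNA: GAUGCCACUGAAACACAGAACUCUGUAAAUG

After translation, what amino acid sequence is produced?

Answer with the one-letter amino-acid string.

Answer: MPLKHRTL

Derivation:
start AUG at pos 1
pos 1: AUG -> M; peptide=M
pos 4: CCA -> P; peptide=MP
pos 7: CUG -> L; peptide=MPL
pos 10: AAA -> K; peptide=MPLK
pos 13: CAC -> H; peptide=MPLKH
pos 16: AGA -> R; peptide=MPLKHR
pos 19: ACU -> T; peptide=MPLKHRT
pos 22: CUG -> L; peptide=MPLKHRTL
pos 25: UAA -> STOP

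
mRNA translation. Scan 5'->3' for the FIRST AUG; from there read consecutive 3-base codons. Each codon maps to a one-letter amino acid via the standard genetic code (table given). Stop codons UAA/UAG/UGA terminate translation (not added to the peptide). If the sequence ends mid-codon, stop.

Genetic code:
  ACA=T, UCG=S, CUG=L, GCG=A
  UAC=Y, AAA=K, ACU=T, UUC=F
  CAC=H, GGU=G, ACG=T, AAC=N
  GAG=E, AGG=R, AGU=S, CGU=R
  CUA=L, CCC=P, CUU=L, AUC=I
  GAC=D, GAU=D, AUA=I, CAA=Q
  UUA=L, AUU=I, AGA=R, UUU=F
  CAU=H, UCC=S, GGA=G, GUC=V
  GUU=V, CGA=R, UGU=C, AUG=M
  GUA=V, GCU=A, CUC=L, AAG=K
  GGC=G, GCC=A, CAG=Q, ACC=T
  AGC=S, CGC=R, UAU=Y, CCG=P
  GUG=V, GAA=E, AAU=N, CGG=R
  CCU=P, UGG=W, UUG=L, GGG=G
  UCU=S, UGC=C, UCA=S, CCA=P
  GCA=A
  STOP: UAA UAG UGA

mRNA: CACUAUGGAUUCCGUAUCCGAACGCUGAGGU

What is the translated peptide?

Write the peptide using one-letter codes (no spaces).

Answer: MDSVSER

Derivation:
start AUG at pos 4
pos 4: AUG -> M; peptide=M
pos 7: GAU -> D; peptide=MD
pos 10: UCC -> S; peptide=MDS
pos 13: GUA -> V; peptide=MDSV
pos 16: UCC -> S; peptide=MDSVS
pos 19: GAA -> E; peptide=MDSVSE
pos 22: CGC -> R; peptide=MDSVSER
pos 25: UGA -> STOP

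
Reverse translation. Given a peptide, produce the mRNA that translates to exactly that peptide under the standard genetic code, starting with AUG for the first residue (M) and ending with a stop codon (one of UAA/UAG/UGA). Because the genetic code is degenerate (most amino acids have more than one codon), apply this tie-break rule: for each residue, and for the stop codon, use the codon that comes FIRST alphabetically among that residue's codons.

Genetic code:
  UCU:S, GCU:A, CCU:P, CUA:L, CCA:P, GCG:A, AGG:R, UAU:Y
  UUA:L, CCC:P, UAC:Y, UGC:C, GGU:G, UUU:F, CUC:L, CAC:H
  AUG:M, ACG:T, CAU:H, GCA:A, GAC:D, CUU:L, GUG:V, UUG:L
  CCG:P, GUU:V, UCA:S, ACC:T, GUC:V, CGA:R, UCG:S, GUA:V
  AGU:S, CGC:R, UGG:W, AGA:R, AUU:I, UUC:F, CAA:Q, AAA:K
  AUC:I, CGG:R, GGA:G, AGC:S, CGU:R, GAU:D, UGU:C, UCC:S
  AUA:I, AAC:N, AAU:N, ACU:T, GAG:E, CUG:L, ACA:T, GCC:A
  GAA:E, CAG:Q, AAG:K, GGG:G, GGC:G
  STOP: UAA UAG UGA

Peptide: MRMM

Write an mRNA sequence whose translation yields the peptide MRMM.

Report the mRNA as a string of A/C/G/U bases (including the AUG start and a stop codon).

Answer: mRNA: AUGAGAAUGAUGUAA

Derivation:
residue 1: M -> AUG (start codon)
residue 2: R codons sorted = AGA,AGG,CGA,CGC,CGG,CGU -> pick first = AGA
residue 3: M -> AUG (only codon)
residue 4: M -> AUG (only codon)
terminator: stop codons sorted = UAA,UAG,UGA -> pick first = UAA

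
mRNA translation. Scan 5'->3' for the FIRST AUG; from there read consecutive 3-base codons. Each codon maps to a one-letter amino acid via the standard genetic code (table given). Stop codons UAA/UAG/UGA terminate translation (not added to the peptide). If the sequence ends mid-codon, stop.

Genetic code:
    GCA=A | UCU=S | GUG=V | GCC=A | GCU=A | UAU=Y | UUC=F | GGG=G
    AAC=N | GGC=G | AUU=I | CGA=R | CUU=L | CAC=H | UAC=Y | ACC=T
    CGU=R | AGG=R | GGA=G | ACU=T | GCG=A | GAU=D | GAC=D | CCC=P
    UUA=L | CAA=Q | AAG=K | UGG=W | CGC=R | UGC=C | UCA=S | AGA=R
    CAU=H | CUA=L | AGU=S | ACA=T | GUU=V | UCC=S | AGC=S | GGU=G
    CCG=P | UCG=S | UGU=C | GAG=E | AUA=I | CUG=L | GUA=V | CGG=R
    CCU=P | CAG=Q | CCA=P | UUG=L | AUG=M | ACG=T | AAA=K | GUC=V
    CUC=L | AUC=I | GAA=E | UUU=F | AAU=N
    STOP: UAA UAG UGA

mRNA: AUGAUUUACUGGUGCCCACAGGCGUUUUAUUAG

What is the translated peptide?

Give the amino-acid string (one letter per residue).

start AUG at pos 0
pos 0: AUG -> M; peptide=M
pos 3: AUU -> I; peptide=MI
pos 6: UAC -> Y; peptide=MIY
pos 9: UGG -> W; peptide=MIYW
pos 12: UGC -> C; peptide=MIYWC
pos 15: CCA -> P; peptide=MIYWCP
pos 18: CAG -> Q; peptide=MIYWCPQ
pos 21: GCG -> A; peptide=MIYWCPQA
pos 24: UUU -> F; peptide=MIYWCPQAF
pos 27: UAU -> Y; peptide=MIYWCPQAFY
pos 30: UAG -> STOP

Answer: MIYWCPQAFY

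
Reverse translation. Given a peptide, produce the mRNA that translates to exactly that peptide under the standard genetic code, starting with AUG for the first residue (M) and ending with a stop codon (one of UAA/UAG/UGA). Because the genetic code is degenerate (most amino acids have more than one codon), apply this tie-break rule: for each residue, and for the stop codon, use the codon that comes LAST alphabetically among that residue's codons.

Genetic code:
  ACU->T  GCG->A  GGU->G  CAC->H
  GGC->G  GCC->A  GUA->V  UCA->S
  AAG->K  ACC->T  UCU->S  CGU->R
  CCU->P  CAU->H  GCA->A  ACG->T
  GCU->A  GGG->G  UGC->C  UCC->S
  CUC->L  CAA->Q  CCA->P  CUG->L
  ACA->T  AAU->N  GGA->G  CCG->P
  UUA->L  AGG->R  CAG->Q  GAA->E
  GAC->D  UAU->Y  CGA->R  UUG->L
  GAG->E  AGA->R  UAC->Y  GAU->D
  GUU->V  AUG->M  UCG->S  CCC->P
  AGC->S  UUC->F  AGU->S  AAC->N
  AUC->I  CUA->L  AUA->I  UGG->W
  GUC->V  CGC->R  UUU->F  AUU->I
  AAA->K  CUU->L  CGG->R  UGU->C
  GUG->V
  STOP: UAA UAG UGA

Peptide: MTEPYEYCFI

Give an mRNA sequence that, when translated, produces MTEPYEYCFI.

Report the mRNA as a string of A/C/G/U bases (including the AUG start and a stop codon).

residue 1: M -> AUG (start codon)
residue 2: T codons sorted = ACA,ACC,ACG,ACU -> pick last = ACU
residue 3: E codons sorted = GAA,GAG -> pick last = GAG
residue 4: P codons sorted = CCA,CCC,CCG,CCU -> pick last = CCU
residue 5: Y codons sorted = UAC,UAU -> pick last = UAU
residue 6: E codons sorted = GAA,GAG -> pick last = GAG
residue 7: Y codons sorted = UAC,UAU -> pick last = UAU
residue 8: C codons sorted = UGC,UGU -> pick last = UGU
residue 9: F codons sorted = UUC,UUU -> pick last = UUU
residue 10: I codons sorted = AUA,AUC,AUU -> pick last = AUU
terminator: stop codons sorted = UAA,UAG,UGA -> pick last = UGA

Answer: mRNA: AUGACUGAGCCUUAUGAGUAUUGUUUUAUUUGA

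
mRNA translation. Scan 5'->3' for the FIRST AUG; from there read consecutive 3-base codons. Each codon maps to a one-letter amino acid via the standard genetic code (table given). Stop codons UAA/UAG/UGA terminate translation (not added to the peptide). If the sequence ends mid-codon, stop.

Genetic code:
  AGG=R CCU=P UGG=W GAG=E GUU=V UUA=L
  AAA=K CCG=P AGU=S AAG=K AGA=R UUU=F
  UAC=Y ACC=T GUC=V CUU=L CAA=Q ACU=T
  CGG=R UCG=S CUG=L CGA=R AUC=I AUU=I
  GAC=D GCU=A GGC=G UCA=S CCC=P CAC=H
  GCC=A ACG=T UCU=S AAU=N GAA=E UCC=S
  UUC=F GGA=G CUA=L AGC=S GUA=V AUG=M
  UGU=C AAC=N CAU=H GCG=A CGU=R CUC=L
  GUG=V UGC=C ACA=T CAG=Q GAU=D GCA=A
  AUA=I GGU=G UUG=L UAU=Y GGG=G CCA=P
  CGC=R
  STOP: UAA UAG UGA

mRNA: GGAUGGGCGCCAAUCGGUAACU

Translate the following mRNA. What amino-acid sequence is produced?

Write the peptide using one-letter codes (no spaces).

Answer: MGANR

Derivation:
start AUG at pos 2
pos 2: AUG -> M; peptide=M
pos 5: GGC -> G; peptide=MG
pos 8: GCC -> A; peptide=MGA
pos 11: AAU -> N; peptide=MGAN
pos 14: CGG -> R; peptide=MGANR
pos 17: UAA -> STOP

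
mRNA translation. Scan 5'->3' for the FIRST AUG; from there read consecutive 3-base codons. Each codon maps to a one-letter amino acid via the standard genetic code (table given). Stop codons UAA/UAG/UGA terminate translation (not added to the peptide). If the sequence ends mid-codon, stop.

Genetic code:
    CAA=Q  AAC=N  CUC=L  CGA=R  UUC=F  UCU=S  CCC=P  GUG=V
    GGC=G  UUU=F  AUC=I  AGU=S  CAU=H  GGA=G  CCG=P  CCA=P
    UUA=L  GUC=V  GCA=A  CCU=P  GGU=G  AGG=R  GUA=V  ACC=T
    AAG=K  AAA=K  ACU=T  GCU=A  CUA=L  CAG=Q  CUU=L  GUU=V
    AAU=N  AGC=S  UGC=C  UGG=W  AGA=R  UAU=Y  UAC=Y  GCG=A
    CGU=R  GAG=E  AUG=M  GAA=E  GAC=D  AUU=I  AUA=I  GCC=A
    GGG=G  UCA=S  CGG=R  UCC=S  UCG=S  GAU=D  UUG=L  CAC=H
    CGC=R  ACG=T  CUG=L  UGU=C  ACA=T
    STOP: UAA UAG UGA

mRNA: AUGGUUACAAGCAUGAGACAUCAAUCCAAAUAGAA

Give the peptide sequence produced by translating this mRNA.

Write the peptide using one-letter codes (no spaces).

start AUG at pos 0
pos 0: AUG -> M; peptide=M
pos 3: GUU -> V; peptide=MV
pos 6: ACA -> T; peptide=MVT
pos 9: AGC -> S; peptide=MVTS
pos 12: AUG -> M; peptide=MVTSM
pos 15: AGA -> R; peptide=MVTSMR
pos 18: CAU -> H; peptide=MVTSMRH
pos 21: CAA -> Q; peptide=MVTSMRHQ
pos 24: UCC -> S; peptide=MVTSMRHQS
pos 27: AAA -> K; peptide=MVTSMRHQSK
pos 30: UAG -> STOP

Answer: MVTSMRHQSK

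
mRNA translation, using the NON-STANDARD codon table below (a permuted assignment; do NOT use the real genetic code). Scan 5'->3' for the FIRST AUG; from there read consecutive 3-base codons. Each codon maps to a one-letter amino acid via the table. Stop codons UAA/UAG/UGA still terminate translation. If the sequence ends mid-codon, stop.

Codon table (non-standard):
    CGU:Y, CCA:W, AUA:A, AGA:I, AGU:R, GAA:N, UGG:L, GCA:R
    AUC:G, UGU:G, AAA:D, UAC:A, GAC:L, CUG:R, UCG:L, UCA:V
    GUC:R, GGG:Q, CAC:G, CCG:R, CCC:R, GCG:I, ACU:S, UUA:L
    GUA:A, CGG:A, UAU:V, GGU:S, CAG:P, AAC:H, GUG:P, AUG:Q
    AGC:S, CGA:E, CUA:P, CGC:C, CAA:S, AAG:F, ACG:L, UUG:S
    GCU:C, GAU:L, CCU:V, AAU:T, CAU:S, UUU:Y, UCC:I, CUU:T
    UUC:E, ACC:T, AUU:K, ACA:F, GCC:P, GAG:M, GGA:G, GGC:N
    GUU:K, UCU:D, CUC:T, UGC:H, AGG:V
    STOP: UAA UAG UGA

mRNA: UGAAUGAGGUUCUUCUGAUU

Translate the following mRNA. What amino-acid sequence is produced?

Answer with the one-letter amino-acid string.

Answer: QVEE

Derivation:
start AUG at pos 3
pos 3: AUG -> Q; peptide=Q
pos 6: AGG -> V; peptide=QV
pos 9: UUC -> E; peptide=QVE
pos 12: UUC -> E; peptide=QVEE
pos 15: UGA -> STOP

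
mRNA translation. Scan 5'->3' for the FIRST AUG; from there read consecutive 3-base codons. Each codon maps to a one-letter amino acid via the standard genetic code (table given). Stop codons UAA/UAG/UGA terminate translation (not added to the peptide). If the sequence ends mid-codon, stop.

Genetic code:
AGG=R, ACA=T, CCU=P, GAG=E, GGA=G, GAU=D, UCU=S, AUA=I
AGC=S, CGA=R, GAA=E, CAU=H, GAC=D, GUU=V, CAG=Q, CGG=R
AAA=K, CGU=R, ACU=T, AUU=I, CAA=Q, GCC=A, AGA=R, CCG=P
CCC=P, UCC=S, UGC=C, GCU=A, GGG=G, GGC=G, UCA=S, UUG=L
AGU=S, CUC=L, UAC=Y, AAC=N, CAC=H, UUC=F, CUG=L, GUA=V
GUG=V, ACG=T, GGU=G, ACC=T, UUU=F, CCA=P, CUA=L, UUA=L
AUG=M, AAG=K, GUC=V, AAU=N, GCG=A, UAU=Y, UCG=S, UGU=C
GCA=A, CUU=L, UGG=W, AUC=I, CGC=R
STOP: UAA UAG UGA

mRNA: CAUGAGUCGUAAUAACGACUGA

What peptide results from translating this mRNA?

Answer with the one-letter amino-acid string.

start AUG at pos 1
pos 1: AUG -> M; peptide=M
pos 4: AGU -> S; peptide=MS
pos 7: CGU -> R; peptide=MSR
pos 10: AAU -> N; peptide=MSRN
pos 13: AAC -> N; peptide=MSRNN
pos 16: GAC -> D; peptide=MSRNND
pos 19: UGA -> STOP

Answer: MSRNND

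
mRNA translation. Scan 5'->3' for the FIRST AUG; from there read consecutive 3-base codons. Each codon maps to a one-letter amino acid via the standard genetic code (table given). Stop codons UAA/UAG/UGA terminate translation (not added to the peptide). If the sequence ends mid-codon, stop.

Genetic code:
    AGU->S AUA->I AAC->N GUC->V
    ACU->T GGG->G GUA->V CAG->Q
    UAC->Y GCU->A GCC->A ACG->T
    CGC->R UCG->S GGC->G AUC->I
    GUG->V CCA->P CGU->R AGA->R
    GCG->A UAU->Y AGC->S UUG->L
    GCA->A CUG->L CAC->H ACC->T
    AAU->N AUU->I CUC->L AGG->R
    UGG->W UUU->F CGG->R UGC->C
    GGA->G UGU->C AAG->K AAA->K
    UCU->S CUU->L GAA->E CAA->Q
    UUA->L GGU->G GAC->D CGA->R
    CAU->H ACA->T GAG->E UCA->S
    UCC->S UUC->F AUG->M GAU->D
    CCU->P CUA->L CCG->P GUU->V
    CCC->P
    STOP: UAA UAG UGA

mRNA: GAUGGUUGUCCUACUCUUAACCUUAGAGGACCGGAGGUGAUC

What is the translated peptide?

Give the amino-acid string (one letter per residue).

start AUG at pos 1
pos 1: AUG -> M; peptide=M
pos 4: GUU -> V; peptide=MV
pos 7: GUC -> V; peptide=MVV
pos 10: CUA -> L; peptide=MVVL
pos 13: CUC -> L; peptide=MVVLL
pos 16: UUA -> L; peptide=MVVLLL
pos 19: ACC -> T; peptide=MVVLLLT
pos 22: UUA -> L; peptide=MVVLLLTL
pos 25: GAG -> E; peptide=MVVLLLTLE
pos 28: GAC -> D; peptide=MVVLLLTLED
pos 31: CGG -> R; peptide=MVVLLLTLEDR
pos 34: AGG -> R; peptide=MVVLLLTLEDRR
pos 37: UGA -> STOP

Answer: MVVLLLTLEDRR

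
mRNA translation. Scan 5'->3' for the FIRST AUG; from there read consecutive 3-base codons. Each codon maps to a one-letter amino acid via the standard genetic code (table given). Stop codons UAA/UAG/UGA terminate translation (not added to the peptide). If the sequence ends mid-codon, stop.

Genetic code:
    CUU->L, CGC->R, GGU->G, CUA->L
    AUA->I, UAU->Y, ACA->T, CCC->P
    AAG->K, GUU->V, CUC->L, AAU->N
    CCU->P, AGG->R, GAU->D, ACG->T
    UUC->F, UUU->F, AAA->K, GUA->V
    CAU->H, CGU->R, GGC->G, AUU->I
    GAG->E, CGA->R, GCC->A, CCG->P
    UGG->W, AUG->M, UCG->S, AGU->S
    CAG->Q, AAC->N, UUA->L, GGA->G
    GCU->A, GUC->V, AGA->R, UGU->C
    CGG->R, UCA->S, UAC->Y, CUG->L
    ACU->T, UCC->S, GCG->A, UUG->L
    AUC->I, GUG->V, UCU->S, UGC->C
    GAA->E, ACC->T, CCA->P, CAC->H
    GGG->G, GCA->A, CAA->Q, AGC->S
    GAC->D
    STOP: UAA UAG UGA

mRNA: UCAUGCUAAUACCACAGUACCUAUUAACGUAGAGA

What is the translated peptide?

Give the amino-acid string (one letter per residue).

Answer: MLIPQYLLT

Derivation:
start AUG at pos 2
pos 2: AUG -> M; peptide=M
pos 5: CUA -> L; peptide=ML
pos 8: AUA -> I; peptide=MLI
pos 11: CCA -> P; peptide=MLIP
pos 14: CAG -> Q; peptide=MLIPQ
pos 17: UAC -> Y; peptide=MLIPQY
pos 20: CUA -> L; peptide=MLIPQYL
pos 23: UUA -> L; peptide=MLIPQYLL
pos 26: ACG -> T; peptide=MLIPQYLLT
pos 29: UAG -> STOP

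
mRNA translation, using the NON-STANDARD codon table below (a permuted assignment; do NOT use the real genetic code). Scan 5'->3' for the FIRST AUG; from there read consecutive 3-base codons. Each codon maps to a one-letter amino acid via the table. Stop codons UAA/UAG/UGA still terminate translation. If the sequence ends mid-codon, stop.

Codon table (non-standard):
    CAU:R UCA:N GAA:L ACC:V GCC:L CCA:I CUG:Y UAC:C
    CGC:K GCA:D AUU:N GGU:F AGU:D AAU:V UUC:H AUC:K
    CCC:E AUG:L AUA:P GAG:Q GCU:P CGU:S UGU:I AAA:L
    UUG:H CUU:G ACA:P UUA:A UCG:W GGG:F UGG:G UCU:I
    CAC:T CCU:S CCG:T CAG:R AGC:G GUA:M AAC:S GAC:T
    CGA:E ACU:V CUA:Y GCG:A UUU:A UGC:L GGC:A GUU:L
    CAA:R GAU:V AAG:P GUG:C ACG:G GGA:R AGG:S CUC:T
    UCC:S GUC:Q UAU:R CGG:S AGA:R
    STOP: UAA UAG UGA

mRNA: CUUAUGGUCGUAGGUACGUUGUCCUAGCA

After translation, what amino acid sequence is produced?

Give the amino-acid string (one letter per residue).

Answer: LQMFGHS

Derivation:
start AUG at pos 3
pos 3: AUG -> L; peptide=L
pos 6: GUC -> Q; peptide=LQ
pos 9: GUA -> M; peptide=LQM
pos 12: GGU -> F; peptide=LQMF
pos 15: ACG -> G; peptide=LQMFG
pos 18: UUG -> H; peptide=LQMFGH
pos 21: UCC -> S; peptide=LQMFGHS
pos 24: UAG -> STOP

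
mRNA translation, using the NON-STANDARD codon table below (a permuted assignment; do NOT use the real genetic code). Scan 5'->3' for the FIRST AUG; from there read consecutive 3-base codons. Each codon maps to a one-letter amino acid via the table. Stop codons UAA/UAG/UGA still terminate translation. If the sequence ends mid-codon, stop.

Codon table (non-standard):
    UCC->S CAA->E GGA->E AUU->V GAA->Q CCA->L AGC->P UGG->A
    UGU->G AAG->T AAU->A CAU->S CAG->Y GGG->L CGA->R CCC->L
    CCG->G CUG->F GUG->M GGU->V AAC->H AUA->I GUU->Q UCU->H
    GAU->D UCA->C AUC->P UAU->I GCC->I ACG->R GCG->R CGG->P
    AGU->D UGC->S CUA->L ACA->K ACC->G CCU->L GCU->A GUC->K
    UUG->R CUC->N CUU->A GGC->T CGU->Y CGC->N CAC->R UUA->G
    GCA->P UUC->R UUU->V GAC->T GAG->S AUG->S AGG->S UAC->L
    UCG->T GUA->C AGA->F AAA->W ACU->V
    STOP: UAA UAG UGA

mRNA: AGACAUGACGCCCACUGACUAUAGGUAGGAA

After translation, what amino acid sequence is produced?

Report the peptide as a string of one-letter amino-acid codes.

start AUG at pos 4
pos 4: AUG -> S; peptide=S
pos 7: ACG -> R; peptide=SR
pos 10: CCC -> L; peptide=SRL
pos 13: ACU -> V; peptide=SRLV
pos 16: GAC -> T; peptide=SRLVT
pos 19: UAU -> I; peptide=SRLVTI
pos 22: AGG -> S; peptide=SRLVTIS
pos 25: UAG -> STOP

Answer: SRLVTIS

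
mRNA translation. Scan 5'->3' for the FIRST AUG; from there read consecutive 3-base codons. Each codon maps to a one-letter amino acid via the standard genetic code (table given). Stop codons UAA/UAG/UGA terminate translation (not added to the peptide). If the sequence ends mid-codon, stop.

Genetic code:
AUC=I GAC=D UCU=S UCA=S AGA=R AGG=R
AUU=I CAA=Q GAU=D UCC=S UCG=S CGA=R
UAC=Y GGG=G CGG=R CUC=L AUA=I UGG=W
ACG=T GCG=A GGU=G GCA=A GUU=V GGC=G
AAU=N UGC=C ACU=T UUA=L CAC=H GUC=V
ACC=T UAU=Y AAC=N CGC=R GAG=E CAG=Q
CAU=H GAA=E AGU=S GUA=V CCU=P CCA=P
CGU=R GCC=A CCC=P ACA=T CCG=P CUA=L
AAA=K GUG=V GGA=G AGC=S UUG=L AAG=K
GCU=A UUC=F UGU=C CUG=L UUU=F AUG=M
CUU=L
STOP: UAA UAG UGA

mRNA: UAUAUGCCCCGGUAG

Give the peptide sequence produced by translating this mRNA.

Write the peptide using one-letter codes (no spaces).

Answer: MPR

Derivation:
start AUG at pos 3
pos 3: AUG -> M; peptide=M
pos 6: CCC -> P; peptide=MP
pos 9: CGG -> R; peptide=MPR
pos 12: UAG -> STOP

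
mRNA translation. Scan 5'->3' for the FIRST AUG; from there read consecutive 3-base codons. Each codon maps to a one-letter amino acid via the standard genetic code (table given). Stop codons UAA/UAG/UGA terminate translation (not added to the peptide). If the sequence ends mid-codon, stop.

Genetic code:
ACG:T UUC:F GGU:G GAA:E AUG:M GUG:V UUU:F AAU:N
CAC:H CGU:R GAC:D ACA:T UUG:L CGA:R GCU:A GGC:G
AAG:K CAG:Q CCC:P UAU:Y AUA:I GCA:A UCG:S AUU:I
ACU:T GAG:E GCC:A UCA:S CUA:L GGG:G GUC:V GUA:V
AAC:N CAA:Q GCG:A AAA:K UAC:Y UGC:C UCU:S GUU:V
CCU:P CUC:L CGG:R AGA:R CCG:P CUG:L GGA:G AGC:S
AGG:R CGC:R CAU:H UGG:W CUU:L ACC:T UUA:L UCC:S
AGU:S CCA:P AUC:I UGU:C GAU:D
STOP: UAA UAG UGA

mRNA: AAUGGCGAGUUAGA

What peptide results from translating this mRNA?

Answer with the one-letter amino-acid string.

Answer: MAS

Derivation:
start AUG at pos 1
pos 1: AUG -> M; peptide=M
pos 4: GCG -> A; peptide=MA
pos 7: AGU -> S; peptide=MAS
pos 10: UAG -> STOP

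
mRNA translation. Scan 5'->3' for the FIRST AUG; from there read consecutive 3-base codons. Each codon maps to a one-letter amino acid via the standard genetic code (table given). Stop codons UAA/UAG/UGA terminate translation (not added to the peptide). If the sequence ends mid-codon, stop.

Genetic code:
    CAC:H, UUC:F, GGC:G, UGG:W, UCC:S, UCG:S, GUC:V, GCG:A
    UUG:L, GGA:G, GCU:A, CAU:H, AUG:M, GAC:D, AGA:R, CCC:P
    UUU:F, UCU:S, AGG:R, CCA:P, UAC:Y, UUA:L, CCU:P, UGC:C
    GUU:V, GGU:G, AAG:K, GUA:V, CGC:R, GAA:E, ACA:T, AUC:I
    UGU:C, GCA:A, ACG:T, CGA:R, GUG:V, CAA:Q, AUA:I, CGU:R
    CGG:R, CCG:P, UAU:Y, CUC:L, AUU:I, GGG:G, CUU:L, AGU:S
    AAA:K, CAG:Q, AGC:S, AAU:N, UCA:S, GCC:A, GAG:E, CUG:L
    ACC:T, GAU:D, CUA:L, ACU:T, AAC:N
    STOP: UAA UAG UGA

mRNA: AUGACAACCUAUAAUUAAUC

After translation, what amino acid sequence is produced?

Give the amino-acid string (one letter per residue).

Answer: MTTYN

Derivation:
start AUG at pos 0
pos 0: AUG -> M; peptide=M
pos 3: ACA -> T; peptide=MT
pos 6: ACC -> T; peptide=MTT
pos 9: UAU -> Y; peptide=MTTY
pos 12: AAU -> N; peptide=MTTYN
pos 15: UAA -> STOP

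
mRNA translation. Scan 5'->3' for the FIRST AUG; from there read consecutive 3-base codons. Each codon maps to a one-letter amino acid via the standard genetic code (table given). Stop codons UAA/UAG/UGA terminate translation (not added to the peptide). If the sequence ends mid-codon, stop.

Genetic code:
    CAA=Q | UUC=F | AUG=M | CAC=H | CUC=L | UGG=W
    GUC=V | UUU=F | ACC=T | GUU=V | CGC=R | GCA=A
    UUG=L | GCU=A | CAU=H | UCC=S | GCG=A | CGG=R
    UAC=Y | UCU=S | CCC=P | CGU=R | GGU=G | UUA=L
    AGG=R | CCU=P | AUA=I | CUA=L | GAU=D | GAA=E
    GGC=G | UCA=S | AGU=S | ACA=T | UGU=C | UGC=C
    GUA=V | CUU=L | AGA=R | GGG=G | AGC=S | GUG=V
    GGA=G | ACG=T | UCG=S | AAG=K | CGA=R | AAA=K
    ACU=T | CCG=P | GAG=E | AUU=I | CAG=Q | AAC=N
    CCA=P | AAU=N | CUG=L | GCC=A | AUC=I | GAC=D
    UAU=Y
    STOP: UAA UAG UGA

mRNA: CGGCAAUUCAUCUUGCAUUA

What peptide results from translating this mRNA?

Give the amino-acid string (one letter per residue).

Answer: (empty: no AUG start codon)

Derivation:
no AUG start codon found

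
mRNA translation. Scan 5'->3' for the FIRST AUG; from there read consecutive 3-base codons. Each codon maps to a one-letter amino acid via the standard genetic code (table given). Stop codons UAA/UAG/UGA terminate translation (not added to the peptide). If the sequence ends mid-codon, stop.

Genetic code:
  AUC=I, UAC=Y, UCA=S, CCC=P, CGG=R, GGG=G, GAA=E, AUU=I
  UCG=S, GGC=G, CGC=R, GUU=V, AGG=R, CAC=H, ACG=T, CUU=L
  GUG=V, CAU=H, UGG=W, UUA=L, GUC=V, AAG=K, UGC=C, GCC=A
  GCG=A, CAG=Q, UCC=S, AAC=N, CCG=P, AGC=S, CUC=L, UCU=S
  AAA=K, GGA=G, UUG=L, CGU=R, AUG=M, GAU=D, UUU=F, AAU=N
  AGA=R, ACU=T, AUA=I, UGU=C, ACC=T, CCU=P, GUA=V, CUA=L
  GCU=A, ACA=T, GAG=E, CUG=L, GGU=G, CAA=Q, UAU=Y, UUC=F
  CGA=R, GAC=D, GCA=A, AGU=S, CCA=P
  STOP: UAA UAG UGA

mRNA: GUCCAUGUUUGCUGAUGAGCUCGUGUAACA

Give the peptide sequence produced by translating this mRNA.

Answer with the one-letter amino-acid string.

Answer: MFADELV

Derivation:
start AUG at pos 4
pos 4: AUG -> M; peptide=M
pos 7: UUU -> F; peptide=MF
pos 10: GCU -> A; peptide=MFA
pos 13: GAU -> D; peptide=MFAD
pos 16: GAG -> E; peptide=MFADE
pos 19: CUC -> L; peptide=MFADEL
pos 22: GUG -> V; peptide=MFADELV
pos 25: UAA -> STOP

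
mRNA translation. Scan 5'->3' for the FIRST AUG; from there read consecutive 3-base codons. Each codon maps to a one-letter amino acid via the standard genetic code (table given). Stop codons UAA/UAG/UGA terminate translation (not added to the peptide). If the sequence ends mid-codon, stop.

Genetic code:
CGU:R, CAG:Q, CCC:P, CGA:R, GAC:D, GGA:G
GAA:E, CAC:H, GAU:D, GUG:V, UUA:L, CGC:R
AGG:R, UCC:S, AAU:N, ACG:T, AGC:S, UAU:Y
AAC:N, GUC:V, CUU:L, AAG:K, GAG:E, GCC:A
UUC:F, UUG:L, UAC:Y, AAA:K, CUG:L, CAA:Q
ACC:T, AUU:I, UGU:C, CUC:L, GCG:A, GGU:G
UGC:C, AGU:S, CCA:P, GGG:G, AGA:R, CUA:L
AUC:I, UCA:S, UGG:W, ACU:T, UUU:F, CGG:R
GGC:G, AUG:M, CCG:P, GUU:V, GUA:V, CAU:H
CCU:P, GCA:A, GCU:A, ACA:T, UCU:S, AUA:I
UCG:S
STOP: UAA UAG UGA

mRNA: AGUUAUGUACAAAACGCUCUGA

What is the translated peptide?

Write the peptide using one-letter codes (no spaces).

start AUG at pos 4
pos 4: AUG -> M; peptide=M
pos 7: UAC -> Y; peptide=MY
pos 10: AAA -> K; peptide=MYK
pos 13: ACG -> T; peptide=MYKT
pos 16: CUC -> L; peptide=MYKTL
pos 19: UGA -> STOP

Answer: MYKTL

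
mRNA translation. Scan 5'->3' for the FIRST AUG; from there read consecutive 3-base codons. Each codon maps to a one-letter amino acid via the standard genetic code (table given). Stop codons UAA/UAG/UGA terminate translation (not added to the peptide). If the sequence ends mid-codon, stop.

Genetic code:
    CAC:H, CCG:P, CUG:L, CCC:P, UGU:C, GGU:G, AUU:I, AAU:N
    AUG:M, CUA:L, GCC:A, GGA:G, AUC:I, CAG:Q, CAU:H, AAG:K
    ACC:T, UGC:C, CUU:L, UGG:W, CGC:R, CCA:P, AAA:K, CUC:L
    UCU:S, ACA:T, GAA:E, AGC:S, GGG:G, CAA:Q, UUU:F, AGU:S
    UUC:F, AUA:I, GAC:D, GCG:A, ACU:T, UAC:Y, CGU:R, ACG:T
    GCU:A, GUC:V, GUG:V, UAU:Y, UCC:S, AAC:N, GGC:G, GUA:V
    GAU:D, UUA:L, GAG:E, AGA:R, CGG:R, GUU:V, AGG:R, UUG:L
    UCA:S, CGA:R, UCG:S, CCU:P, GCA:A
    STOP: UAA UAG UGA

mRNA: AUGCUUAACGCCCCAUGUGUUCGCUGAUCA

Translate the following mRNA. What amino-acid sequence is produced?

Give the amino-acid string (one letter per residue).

start AUG at pos 0
pos 0: AUG -> M; peptide=M
pos 3: CUU -> L; peptide=ML
pos 6: AAC -> N; peptide=MLN
pos 9: GCC -> A; peptide=MLNA
pos 12: CCA -> P; peptide=MLNAP
pos 15: UGU -> C; peptide=MLNAPC
pos 18: GUU -> V; peptide=MLNAPCV
pos 21: CGC -> R; peptide=MLNAPCVR
pos 24: UGA -> STOP

Answer: MLNAPCVR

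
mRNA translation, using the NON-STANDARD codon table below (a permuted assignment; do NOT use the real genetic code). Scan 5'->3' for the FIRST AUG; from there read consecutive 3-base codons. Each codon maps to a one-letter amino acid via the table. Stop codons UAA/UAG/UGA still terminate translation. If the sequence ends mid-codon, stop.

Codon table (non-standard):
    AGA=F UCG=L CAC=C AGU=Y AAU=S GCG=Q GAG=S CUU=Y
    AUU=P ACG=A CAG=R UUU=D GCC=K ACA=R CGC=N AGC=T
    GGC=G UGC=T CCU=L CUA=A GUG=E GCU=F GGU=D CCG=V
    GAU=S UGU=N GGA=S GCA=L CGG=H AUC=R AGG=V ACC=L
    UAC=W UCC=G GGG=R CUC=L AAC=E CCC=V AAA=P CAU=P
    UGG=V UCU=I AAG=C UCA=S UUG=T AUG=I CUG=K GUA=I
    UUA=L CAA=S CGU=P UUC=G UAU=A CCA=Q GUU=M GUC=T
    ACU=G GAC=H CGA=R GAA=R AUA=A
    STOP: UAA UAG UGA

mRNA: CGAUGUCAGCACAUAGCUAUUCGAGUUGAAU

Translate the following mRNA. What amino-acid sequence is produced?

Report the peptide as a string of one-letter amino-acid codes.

start AUG at pos 2
pos 2: AUG -> I; peptide=I
pos 5: UCA -> S; peptide=IS
pos 8: GCA -> L; peptide=ISL
pos 11: CAU -> P; peptide=ISLP
pos 14: AGC -> T; peptide=ISLPT
pos 17: UAU -> A; peptide=ISLPTA
pos 20: UCG -> L; peptide=ISLPTAL
pos 23: AGU -> Y; peptide=ISLPTALY
pos 26: UGA -> STOP

Answer: ISLPTALY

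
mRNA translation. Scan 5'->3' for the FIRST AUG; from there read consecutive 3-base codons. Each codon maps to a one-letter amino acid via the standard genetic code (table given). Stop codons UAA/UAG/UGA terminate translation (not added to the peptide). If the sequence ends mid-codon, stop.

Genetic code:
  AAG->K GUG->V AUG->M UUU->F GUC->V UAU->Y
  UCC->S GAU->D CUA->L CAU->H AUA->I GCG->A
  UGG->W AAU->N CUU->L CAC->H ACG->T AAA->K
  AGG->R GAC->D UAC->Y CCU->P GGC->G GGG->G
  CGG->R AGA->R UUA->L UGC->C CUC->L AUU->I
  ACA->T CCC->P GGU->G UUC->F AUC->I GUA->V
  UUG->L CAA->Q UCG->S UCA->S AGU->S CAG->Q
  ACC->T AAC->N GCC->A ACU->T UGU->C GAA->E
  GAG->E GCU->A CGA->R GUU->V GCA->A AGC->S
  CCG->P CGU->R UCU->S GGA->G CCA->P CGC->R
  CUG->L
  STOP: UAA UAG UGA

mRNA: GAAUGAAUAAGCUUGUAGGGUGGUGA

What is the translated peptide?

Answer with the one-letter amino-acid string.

Answer: MNKLVGW

Derivation:
start AUG at pos 2
pos 2: AUG -> M; peptide=M
pos 5: AAU -> N; peptide=MN
pos 8: AAG -> K; peptide=MNK
pos 11: CUU -> L; peptide=MNKL
pos 14: GUA -> V; peptide=MNKLV
pos 17: GGG -> G; peptide=MNKLVG
pos 20: UGG -> W; peptide=MNKLVGW
pos 23: UGA -> STOP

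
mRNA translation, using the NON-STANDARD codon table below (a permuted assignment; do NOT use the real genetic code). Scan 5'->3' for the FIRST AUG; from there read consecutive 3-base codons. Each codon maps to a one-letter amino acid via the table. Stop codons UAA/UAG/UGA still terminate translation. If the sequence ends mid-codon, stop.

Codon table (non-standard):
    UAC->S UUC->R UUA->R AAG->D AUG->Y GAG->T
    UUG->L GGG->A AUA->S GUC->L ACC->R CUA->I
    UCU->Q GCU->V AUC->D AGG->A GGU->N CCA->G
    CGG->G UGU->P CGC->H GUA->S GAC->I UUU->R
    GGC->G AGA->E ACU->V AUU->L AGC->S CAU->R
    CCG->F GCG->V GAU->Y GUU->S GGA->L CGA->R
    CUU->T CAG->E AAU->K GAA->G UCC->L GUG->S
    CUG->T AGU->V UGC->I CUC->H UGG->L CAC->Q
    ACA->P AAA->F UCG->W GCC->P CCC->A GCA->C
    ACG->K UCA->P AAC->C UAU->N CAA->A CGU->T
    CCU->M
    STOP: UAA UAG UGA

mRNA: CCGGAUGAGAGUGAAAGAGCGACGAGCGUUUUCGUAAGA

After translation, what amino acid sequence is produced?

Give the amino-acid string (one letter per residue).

Answer: YESFTRRVRW

Derivation:
start AUG at pos 4
pos 4: AUG -> Y; peptide=Y
pos 7: AGA -> E; peptide=YE
pos 10: GUG -> S; peptide=YES
pos 13: AAA -> F; peptide=YESF
pos 16: GAG -> T; peptide=YESFT
pos 19: CGA -> R; peptide=YESFTR
pos 22: CGA -> R; peptide=YESFTRR
pos 25: GCG -> V; peptide=YESFTRRV
pos 28: UUU -> R; peptide=YESFTRRVR
pos 31: UCG -> W; peptide=YESFTRRVRW
pos 34: UAA -> STOP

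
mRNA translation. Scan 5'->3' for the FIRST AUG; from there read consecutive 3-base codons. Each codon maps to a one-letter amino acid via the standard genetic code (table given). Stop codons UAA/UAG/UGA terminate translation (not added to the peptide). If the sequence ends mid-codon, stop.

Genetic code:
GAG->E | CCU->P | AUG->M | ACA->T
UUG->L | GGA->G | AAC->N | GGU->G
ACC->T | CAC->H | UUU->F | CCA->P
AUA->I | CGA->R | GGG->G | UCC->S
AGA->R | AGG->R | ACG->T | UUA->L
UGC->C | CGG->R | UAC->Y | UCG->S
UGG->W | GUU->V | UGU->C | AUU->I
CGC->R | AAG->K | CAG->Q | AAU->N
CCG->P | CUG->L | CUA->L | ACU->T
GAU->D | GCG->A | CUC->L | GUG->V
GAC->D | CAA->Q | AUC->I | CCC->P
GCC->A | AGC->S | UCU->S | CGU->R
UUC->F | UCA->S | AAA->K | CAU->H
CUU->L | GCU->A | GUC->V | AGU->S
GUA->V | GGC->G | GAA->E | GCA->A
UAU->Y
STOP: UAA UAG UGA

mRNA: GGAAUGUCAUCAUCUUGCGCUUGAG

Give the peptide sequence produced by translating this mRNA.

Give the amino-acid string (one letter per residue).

Answer: MSSSCA

Derivation:
start AUG at pos 3
pos 3: AUG -> M; peptide=M
pos 6: UCA -> S; peptide=MS
pos 9: UCA -> S; peptide=MSS
pos 12: UCU -> S; peptide=MSSS
pos 15: UGC -> C; peptide=MSSSC
pos 18: GCU -> A; peptide=MSSSCA
pos 21: UGA -> STOP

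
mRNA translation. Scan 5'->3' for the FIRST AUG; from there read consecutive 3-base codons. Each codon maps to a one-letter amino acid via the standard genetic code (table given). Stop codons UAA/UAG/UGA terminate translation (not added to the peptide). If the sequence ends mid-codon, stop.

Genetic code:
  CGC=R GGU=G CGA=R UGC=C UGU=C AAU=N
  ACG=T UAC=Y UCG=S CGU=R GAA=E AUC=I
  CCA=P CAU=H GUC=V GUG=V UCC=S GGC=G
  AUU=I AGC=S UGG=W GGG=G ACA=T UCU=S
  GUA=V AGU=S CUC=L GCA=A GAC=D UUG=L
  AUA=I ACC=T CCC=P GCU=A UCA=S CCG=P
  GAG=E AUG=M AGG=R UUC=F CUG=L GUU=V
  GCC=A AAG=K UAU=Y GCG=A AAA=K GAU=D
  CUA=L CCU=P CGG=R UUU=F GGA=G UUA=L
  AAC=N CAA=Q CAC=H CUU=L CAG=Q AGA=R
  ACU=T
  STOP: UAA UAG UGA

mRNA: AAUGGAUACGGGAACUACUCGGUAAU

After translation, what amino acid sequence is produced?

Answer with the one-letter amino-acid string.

start AUG at pos 1
pos 1: AUG -> M; peptide=M
pos 4: GAU -> D; peptide=MD
pos 7: ACG -> T; peptide=MDT
pos 10: GGA -> G; peptide=MDTG
pos 13: ACU -> T; peptide=MDTGT
pos 16: ACU -> T; peptide=MDTGTT
pos 19: CGG -> R; peptide=MDTGTTR
pos 22: UAA -> STOP

Answer: MDTGTTR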